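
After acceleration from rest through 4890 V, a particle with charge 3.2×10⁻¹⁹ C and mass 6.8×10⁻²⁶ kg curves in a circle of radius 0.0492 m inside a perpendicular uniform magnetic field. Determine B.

B ≈ 0.927 T

v = √(2|q|V/m) = √(2·3.2×10⁻¹⁹·4890/6.8×10⁻²⁶) ≈ 2.145×10⁵ m/s.
B = mv/(|q|r) = (6.8×10⁻²⁶)(2.145×10⁵)/((3.2×10⁻¹⁹)(0.0492)) ≈ 0.927 T.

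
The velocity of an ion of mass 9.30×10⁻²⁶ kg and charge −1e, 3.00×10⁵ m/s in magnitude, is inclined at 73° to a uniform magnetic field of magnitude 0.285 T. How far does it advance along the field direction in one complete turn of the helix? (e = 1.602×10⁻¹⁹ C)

v∥ = v cosθ = 3.00×10⁵·cos73° ≈ 8.771×10⁴ m/s.
T = 2πm/(|q|B) = 2π(9.30×10⁻²⁶)/((1.602×10⁻¹⁹)(0.285)) ≈ 1.280×10⁻⁵ s.
pitch = v∥ T = (8.771×10⁴)(1.280×10⁻⁵) ≈ 1.12 m.

p ≈ 1.12 m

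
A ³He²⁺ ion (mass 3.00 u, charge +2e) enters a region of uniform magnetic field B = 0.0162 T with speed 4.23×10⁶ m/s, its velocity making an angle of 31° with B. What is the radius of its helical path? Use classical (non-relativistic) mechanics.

v⊥ = v sinθ = 4.23×10⁶·sin31° ≈ 2.179×10⁶ m/s.
r = m v⊥/(|q|B) = (4.983×10⁻²⁷)(2.179×10⁶)/((3.204×10⁻¹⁹)(0.0162)) ≈ 2.09 m.

r ≈ 2.09 m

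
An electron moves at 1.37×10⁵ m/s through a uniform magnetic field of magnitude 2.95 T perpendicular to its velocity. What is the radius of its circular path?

r ≈ 2.64×10⁻⁷ m

The magnetic force provides the centripetal force: |q|vB = mv²/r.
r = mv/(|q|B) = (9.109×10⁻³¹)(1.37×10⁵)/((1.602×10⁻¹⁹)(2.95)) ≈ 2.64×10⁻⁷ m.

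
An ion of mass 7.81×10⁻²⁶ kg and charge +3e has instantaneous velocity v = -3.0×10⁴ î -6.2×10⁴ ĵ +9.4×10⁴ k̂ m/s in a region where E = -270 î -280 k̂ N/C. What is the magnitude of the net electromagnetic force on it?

Only an electric field acts, so F = qE = (4.806×10⁻¹⁹ C)·(-270, 0, -280) = (-1.30×10⁻¹⁶, 0, -1.35×10⁻¹⁶) N.
|F| = 1.87×10⁻¹⁶ N.

|F| ≈ 1.87×10⁻¹⁶ N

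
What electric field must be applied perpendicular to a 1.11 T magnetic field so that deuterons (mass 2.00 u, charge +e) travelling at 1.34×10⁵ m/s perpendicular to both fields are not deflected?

E = 1.49×10⁵ V/m

For straight-line motion qE = qvB, so E = vB.
E = 1.34×10⁵ × 1.11 = 1.49×10⁵ V/m.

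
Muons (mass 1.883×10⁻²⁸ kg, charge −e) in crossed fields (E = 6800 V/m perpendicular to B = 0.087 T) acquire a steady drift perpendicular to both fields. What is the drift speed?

v_d ≈ 7.8×10⁴ m/s

The steady drift has the magnetic force balancing the electric force, so v_d = E/B.
v_d = 6800/0.087 = 7.8×10⁴ m/s.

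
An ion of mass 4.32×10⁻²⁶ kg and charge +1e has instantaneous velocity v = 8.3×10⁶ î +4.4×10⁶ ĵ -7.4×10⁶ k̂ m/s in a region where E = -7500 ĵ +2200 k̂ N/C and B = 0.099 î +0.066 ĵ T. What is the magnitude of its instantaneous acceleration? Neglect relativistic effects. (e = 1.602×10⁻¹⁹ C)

v×B = (4.88×10⁵, -7.33×10⁵, 1.12×10⁵) N/C.
E + v×B = (4.88×10⁵, -7.40×10⁵, 1.14×10⁵) N/C.
F = q(E + v×B) = (1.602×10⁻¹⁹ C)·(4.88×10⁵, -7.40×10⁵, 1.14×10⁵) = (7.82×10⁻¹⁴, -1.19×10⁻¹³, 1.83×10⁻¹⁴) N.
|a| = |F|/m = 1.432×10⁻¹³/4.32×10⁻²⁶ ≈ 3.32×10¹² m/s².

|a| ≈ 3.32×10¹² m/s²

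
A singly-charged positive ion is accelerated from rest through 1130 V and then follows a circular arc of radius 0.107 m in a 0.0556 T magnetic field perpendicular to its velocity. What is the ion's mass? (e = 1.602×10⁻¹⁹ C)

m ≈ 2.51×10⁻²⁷ kg

Combine |q|V = ½mv² and r = mv/(|q|B): eliminate v to get m = qB²r²/(2V).
m = (1.602×10⁻¹⁹)(0.0556)²(0.107)²/(2·1130) ≈ 2.51×10⁻²⁷ kg.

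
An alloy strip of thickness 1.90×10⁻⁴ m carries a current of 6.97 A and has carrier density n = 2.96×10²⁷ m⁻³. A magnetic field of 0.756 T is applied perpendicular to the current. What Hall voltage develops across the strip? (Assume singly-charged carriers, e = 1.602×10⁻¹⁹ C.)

V_H ≈ 5.85×10⁻⁵ V

V_H = IB/(n e t).
V_H = (6.97)(0.756)/((2.96×10²⁷)(1.602×10⁻¹⁹)(1.90×10⁻⁴)) ≈ 5.85×10⁻⁵ V.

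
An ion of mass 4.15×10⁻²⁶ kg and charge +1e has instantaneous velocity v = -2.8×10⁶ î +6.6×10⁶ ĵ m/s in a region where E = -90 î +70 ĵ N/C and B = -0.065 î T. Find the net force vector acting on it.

v×B = (0, 0, 4.29×10⁵) N/C.
E + v×B = (-90.0, 70.0, 4.29×10⁵) N/C.
F = q(E + v×B) = (1.602×10⁻¹⁹ C)·(-90.0, 70.0, 4.29×10⁵) = (-1.44×10⁻¹⁷, 1.12×10⁻¹⁷, 6.87×10⁻¹⁴) N.

F ≈ (-1.44×10⁻¹⁷, 1.12×10⁻¹⁷, 6.87×10⁻¹⁴) N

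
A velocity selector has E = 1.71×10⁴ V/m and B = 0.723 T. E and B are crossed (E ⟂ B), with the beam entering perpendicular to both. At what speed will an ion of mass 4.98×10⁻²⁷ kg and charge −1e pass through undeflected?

Zero net Lorentz force requires |qE| = |q v×B|, i.e. E = vB.
v = E/B = 1.71×10⁴/0.723 = 2.37×10⁴ m/s.
The result is independent of the particle's charge and mass.

v = 2.37×10⁴ m/s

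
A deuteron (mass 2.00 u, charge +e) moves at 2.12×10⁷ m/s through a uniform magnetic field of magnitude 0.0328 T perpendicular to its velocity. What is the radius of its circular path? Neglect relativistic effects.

The magnetic force provides the centripetal force: |q|vB = mv²/r.
r = mv/(|q|B) = (3.322×10⁻²⁷)(2.12×10⁷)/((1.602×10⁻¹⁹)(0.0328)) ≈ 13.4 m.

r ≈ 13.4 m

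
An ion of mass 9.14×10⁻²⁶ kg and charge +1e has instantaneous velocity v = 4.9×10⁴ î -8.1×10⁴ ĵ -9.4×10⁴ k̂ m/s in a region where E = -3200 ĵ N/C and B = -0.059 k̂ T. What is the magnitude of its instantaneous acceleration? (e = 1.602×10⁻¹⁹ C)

v×B = (4780, 2890, 0) N/C.
E + v×B = (4780, -309, 0) N/C.
F = q(E + v×B) = (1.602×10⁻¹⁹ C)·(4780, -309, 0) = (7.66×10⁻¹⁶, -4.95×10⁻¹⁷, 0) N.
|a| = |F|/m = 7.672×10⁻¹⁶/9.14×10⁻²⁶ ≈ 8.39×10⁹ m/s².

|a| ≈ 8.39×10⁹ m/s²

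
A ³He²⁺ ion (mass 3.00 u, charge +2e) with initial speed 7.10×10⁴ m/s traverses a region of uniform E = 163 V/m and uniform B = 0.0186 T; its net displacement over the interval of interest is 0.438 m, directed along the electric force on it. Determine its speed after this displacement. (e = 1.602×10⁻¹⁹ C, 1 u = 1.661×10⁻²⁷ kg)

B does no work; ΔKE = |q|E d.
½mv_f² = ½mv₀² + |q|Ed = ½(4.983×10⁻²⁷)(7.10×10⁴)² + (3.204×10⁻¹⁹)(163)(0.438) ≈ 1.256×10⁻¹⁷ J + 2.287×10⁻¹⁷ J ≈ 3.543×10⁻¹⁷ J.
v_f = √(2·3.543×10⁻¹⁷/4.983×10⁻²⁷) ≈ 1.19×10⁵ m/s.

v_f ≈ 1.19×10⁵ m/s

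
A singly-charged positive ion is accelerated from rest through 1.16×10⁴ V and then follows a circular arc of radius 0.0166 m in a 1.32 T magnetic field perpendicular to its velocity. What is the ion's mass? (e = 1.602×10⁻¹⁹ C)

Combine |q|V = ½mv² and r = mv/(|q|B): eliminate v to get m = qB²r²/(2V).
m = (1.602×10⁻¹⁹)(1.32)²(0.0166)²/(2·1.16×10⁴) ≈ 3.32×10⁻²⁷ kg.

m ≈ 3.32×10⁻²⁷ kg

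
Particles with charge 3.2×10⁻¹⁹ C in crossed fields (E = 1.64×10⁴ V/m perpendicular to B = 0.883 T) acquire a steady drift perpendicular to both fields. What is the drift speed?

In crossed fields the guiding centre drifts at v_d = |E×B|/B² = E/B, independent of charge and mass.
v_d = 1.64×10⁴/0.883 = 1.86×10⁴ m/s.

v_d ≈ 1.86×10⁴ m/s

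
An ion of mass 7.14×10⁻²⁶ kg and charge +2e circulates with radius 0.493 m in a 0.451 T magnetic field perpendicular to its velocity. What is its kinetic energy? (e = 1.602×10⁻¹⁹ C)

v = |q|Br/m, then KE = ½mv² = (qBr)²/(2m).
v = (3.204×10⁻¹⁹)(0.451)(0.493)/7.14×10⁻²⁶ ≈ 9.977×10⁵ m/s.
KE = ½(7.14×10⁻²⁶)(9.977×10⁵)² ≈ 3.55×10⁻¹⁴ J = 2.22×10⁵ eV.

KE ≈ 2.22×10⁵ eV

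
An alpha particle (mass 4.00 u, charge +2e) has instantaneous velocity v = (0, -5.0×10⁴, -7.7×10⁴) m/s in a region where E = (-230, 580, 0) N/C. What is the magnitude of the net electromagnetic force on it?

Only an electric field acts, so F = qE = (3.204×10⁻¹⁹ C)·(-230, 580, 0) = (-7.37×10⁻¹⁷, 1.86×10⁻¹⁶, 0) N.
|F| = 2.00×10⁻¹⁶ N.

|F| ≈ 2.00×10⁻¹⁶ N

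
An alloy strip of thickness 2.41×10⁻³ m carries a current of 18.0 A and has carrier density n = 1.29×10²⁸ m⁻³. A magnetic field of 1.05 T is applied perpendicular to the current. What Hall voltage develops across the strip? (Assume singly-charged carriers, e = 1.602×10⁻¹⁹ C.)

V_H ≈ 3.79×10⁻⁶ V

V_H = IB/(n e t).
V_H = (18.0)(1.05)/((1.29×10²⁸)(1.602×10⁻¹⁹)(2.41×10⁻³)) ≈ 3.79×10⁻⁶ V.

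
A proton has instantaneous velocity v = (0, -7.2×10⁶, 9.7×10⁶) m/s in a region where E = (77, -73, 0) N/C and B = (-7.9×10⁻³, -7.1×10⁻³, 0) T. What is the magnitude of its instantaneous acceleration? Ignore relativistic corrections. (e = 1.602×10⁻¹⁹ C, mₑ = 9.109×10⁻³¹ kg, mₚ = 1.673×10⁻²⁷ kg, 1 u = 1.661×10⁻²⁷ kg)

|a| ≈ 1.13×10¹³ m/s²

v×B = (6.89×10⁴, -7.66×10⁴, -5.69×10⁴) N/C.
E + v×B = (6.89×10⁴, -7.67×10⁴, -5.69×10⁴) N/C.
F = q(E + v×B) = (1.602×10⁻¹⁹ C)·(6.89×10⁴, -7.67×10⁴, -5.69×10⁴) = (1.10×10⁻¹⁴, -1.23×10⁻¹⁴, -9.11×10⁻¹⁵) N.
|a| = |F|/m = 1.887×10⁻¹⁴/1.673×10⁻²⁷ ≈ 1.13×10¹³ m/s².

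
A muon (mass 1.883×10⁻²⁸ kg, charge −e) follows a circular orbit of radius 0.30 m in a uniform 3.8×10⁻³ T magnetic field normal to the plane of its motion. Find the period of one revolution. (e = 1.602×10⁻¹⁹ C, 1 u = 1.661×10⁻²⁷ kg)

T ≈ 1.9×10⁻⁶ s

The cyclotron period depends only on m, q, B: T = 2πm/(|q|B).
T = 2π(1.883×10⁻²⁸)/((1.602×10⁻¹⁹)(3.8×10⁻³)) ≈ 1.9×10⁻⁶ s.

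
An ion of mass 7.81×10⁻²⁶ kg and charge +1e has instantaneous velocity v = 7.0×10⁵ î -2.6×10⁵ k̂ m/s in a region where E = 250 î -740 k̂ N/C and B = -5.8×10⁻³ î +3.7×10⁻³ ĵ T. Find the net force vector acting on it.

v×B = (962, 1510, 2590) N/C.
E + v×B = (1210, 1510, 1850) N/C.
F = q(E + v×B) = (1.602×10⁻¹⁹ C)·(1210, 1510, 1850) = (1.94×10⁻¹⁶, 2.42×10⁻¹⁶, 2.96×10⁻¹⁶) N.

F ≈ (1.94×10⁻¹⁶, 2.42×10⁻¹⁶, 2.96×10⁻¹⁶) N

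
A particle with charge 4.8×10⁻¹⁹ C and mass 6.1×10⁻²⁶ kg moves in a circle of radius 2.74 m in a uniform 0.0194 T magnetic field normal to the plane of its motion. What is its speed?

From |q|vB = mv²/r, v = |q|Br/m.
v = (4.8×10⁻¹⁹)(0.0194)(2.74)/6.1×10⁻²⁶ ≈ 4.18×10⁵ m/s.

v ≈ 4.18×10⁵ m/s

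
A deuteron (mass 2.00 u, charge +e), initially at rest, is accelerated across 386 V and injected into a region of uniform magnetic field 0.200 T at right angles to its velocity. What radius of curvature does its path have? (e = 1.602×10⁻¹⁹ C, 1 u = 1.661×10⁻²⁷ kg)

Acceleration: |q|V = ½mv² ⇒ v = √(2|q|V/m) = √(2·1.602×10⁻¹⁹·386/3.322×10⁻²⁷) ≈ 1.929×10⁵ m/s.
In the field: r = mv/(|q|B) = (3.322×10⁻²⁷)(1.929×10⁵)/((1.602×10⁻¹⁹)(0.200)) ≈ 0.0200 m.

r ≈ 0.0200 m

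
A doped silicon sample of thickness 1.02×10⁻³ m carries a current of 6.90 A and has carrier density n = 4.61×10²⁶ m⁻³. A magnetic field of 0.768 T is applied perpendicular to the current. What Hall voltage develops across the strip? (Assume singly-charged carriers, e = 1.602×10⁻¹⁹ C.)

V_H ≈ 7.03×10⁻⁵ V

V_H = IB/(n e t).
V_H = (6.90)(0.768)/((4.61×10²⁶)(1.602×10⁻¹⁹)(1.02×10⁻³)) ≈ 7.03×10⁻⁵ V.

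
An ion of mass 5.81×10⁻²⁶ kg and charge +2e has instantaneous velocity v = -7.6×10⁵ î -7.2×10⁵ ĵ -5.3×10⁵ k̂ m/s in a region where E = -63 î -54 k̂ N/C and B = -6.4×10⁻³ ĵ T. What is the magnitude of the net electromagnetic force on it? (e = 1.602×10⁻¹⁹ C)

|F| ≈ 1.90×10⁻¹⁵ N

v×B = (-3390, 0, 4860) N/C.
E + v×B = (-3460, 0, 4810) N/C.
F = q(E + v×B) = (3.204×10⁻¹⁹ C)·(-3460, 0, 4810) = (-1.11×10⁻¹⁵, 0, 1.54×10⁻¹⁵) N.
|F| = 1.90×10⁻¹⁵ N.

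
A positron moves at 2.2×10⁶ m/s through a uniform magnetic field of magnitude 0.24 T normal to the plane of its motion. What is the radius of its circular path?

The magnetic force provides the centripetal force: |q|vB = mv²/r.
r = mv/(|q|B) = (9.109×10⁻³¹)(2.2×10⁶)/((1.602×10⁻¹⁹)(0.24)) ≈ 5.2×10⁻⁵ m.

r ≈ 5.2×10⁻⁵ m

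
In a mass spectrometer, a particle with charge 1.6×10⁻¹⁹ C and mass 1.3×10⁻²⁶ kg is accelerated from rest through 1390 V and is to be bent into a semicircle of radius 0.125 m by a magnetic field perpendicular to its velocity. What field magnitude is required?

v = √(2|q|V/m) = √(2·1.6×10⁻¹⁹·1390/1.3×10⁻²⁶) ≈ 1.850×10⁵ m/s.
B = mv/(|q|r) = (1.3×10⁻²⁶)(1.850×10⁵)/((1.6×10⁻¹⁹)(0.125)) ≈ 0.120 T.

B ≈ 0.120 T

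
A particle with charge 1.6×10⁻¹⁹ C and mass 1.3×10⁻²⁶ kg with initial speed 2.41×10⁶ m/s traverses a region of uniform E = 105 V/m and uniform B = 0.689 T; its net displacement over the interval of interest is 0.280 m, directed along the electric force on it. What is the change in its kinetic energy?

The magnetic force is always ⟂ v and does no work; only the electric force changes KE.
ΔKE = F_E · d = |q|E d = (1.6×10⁻¹⁹)(105)(0.280) ≈ 4.70×10⁻¹⁸ J.

ΔKE ≈ 4.70×10⁻¹⁸ J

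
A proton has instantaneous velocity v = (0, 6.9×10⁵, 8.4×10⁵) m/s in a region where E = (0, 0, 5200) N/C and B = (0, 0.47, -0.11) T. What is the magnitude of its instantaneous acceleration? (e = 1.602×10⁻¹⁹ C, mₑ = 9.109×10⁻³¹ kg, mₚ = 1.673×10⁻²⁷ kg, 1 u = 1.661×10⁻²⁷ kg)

v×B = (-4.71×10⁵, 0, 0) N/C.
E + v×B = (-4.71×10⁵, 0, 5200) N/C.
F = q(E + v×B) = (1.602×10⁻¹⁹ C)·(-4.71×10⁵, 0, 5200) = (-7.54×10⁻¹⁴, 0, 8.33×10⁻¹⁶) N.
|a| = |F|/m = 7.541×10⁻¹⁴/1.673×10⁻²⁷ ≈ 4.51×10¹³ m/s².

|a| ≈ 4.51×10¹³ m/s²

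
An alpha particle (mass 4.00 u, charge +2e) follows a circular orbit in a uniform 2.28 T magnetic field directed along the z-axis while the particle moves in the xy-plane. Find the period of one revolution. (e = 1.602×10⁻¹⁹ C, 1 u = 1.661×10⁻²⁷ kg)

T ≈ 5.71×10⁻⁸ s

The cyclotron period depends only on m, q, B: T = 2πm/(|q|B).
T = 2π(6.644×10⁻²⁷)/((3.204×10⁻¹⁹)(2.28)) ≈ 5.71×10⁻⁸ s.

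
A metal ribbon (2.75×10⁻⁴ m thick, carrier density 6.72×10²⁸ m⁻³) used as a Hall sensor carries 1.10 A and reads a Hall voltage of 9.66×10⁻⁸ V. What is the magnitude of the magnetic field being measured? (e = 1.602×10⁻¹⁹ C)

From V_H = IB/(n e t), B = V_H n e t / I.
B = (9.66×10⁻⁸)(6.72×10²⁸)(1.602×10⁻¹⁹)(2.75×10⁻⁴)/1.10 ≈ 0.260 T.

B ≈ 0.260 T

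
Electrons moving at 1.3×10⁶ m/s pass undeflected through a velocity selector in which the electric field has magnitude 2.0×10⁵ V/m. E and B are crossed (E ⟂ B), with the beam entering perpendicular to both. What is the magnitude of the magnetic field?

Balance of forces in the selector: qE = qvB ⇒ B = E/v.
B = 2.0×10⁵/1.3×10⁶ = 0.15 T.

B = 0.15 T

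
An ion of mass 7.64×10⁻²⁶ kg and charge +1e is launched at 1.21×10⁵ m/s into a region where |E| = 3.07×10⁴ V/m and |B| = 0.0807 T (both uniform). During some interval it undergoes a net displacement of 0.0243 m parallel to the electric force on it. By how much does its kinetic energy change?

The magnetic force is always ⟂ v and does no work; only the electric force changes KE.
ΔKE = F_E · d = |q|E d = (1.602×10⁻¹⁹)(3.07×10⁴)(0.0243) ≈ 1.20×10⁻¹⁶ J.

ΔKE ≈ 1.20×10⁻¹⁶ J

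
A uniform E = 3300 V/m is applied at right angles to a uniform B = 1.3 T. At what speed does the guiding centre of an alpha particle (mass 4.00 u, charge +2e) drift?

v_d ≈ 2500 m/s

In crossed fields the guiding centre drifts at v_d = |E×B|/B² = E/B, independent of charge and mass.
v_d = 3300/1.3 = 2500 m/s.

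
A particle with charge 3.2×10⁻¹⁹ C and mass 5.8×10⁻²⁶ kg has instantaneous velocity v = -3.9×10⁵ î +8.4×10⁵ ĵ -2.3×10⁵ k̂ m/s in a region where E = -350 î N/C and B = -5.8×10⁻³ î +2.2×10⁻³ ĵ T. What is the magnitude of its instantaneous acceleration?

|a| ≈ 2.34×10¹⁰ m/s²

v×B = (506, 1330, 4010) N/C.
E + v×B = (156, 1330, 4010) N/C.
F = q(E + v×B) = (3.2×10⁻¹⁹ C)·(156, 1330, 4010) = (4.99×10⁻¹⁷, 4.27×10⁻¹⁶, 1.28×10⁻¹⁵) N.
|a| = |F|/m = 1.354×10⁻¹⁵/5.8×10⁻²⁶ ≈ 2.34×10¹⁰ m/s².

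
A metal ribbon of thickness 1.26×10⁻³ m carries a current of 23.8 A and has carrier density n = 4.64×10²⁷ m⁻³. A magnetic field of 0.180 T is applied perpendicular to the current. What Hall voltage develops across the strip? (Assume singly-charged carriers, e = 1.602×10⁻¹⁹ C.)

V_H ≈ 4.57×10⁻⁶ V

V_H = IB/(n e t).
V_H = (23.8)(0.180)/((4.64×10²⁷)(1.602×10⁻¹⁹)(1.26×10⁻³)) ≈ 4.57×10⁻⁶ V.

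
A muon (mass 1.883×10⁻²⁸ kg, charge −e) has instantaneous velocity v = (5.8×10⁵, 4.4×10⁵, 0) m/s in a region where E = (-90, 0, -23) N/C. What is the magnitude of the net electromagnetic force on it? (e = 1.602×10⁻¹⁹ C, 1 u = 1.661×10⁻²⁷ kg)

Only an electric field acts, so F = qE = (−1.602×10⁻¹⁹ C)·(-90.0, 0, -23.0) = (1.44×10⁻¹⁷, 0, 3.68×10⁻¹⁸) N.
|F| = 1.49×10⁻¹⁷ N.

|F| ≈ 1.49×10⁻¹⁷ N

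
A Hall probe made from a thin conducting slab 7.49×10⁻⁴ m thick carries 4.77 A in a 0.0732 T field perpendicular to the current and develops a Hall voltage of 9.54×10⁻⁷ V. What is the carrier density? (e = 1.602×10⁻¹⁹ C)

From V_H = IB/(n e t), n = IB/(V_H e t).
n = (4.77)(0.0732)/((9.54×10⁻⁷)(1.602×10⁻¹⁹)(7.49×10⁻⁴)) ≈ 3.05×10²⁷ m⁻³.

n ≈ 3.05×10²⁷ m⁻³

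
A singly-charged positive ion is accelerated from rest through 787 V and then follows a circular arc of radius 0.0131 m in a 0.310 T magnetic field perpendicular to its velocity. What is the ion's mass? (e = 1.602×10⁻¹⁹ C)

Combine |q|V = ½mv² and r = mv/(|q|B): eliminate v to get m = qB²r²/(2V).
m = (1.602×10⁻¹⁹)(0.310)²(0.0131)²/(2·787) ≈ 1.68×10⁻²⁷ kg.

m ≈ 1.68×10⁻²⁷ kg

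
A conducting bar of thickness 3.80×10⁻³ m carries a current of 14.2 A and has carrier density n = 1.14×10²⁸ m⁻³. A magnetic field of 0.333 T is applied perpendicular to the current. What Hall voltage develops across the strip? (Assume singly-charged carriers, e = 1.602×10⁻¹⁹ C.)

V_H ≈ 6.81×10⁻⁷ V

V_H = IB/(n e t).
V_H = (14.2)(0.333)/((1.14×10²⁸)(1.602×10⁻¹⁹)(3.80×10⁻³)) ≈ 6.81×10⁻⁷ V.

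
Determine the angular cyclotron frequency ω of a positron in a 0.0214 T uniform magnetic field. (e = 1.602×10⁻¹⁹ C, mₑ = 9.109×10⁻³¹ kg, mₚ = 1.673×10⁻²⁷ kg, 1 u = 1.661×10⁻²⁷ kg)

ω = |q|B/m.
ω = (1.602×10⁻¹⁹)(0.0214)/9.109×10⁻³¹ ≈ 3.76×10⁹ rad/s.

ω ≈ 3.76×10⁹ rad/s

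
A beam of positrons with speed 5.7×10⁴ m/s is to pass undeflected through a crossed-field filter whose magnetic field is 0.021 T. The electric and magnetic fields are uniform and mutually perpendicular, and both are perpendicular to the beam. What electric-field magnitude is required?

For straight-line motion qE = qvB, so E = vB.
E = 5.7×10⁴ × 0.021 = 1200 V/m.

E = 1200 V/m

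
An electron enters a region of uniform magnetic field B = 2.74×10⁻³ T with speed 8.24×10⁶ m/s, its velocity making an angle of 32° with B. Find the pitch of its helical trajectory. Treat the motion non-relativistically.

p ≈ 0.0911 m

v∥ = v cosθ = 8.24×10⁶·cos32° ≈ 6.988×10⁶ m/s.
T = 2πm/(|q|B) = 2π(9.109×10⁻³¹)/((1.602×10⁻¹⁹)(2.74×10⁻³)) ≈ 1.304×10⁻⁸ s.
pitch = v∥ T = (6.988×10⁶)(1.304×10⁻⁸) ≈ 0.0911 m.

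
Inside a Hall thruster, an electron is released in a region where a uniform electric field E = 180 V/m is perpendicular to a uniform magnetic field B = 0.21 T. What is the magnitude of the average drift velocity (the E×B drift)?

The E×B drift speed is v_d = E/B.
v_d = 180/0.21 = 860 m/s.

v_d ≈ 860 m/s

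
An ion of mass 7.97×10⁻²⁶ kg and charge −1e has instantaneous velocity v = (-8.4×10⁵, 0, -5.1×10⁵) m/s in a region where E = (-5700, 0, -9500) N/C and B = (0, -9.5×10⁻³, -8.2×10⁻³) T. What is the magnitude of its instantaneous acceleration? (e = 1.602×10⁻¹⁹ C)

v×B = (-4840, -6890, 7980) N/C.
E + v×B = (-1.05×10⁴, -6890, -1520) N/C.
F = q(E + v×B) = (−1.602×10⁻¹⁹ C)·(-1.05×10⁴, -6890, -1520) = (1.69×10⁻¹⁵, 1.10×10⁻¹⁵, 2.44×10⁻¹⁶) N.
|a| = |F|/m = 2.032×10⁻¹⁵/7.97×10⁻²⁶ ≈ 2.55×10¹⁰ m/s².

|a| ≈ 2.55×10¹⁰ m/s²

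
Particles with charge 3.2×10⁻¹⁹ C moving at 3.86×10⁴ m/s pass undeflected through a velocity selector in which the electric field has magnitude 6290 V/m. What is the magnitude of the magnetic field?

Balance of forces in the selector: qE = qvB ⇒ B = E/v.
B = 6290/3.86×10⁴ = 0.163 T.

B = 0.163 T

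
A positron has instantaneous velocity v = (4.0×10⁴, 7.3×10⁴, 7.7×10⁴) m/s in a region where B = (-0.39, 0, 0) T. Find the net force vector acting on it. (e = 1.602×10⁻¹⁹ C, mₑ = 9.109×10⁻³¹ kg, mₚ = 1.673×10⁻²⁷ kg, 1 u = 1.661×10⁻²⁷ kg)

v×B = (0, -3.00×10⁴, 2.85×10⁴) N/C.
F = q v×B = (1.602×10⁻¹⁹ C)·(0, -3.00×10⁴, 2.85×10⁴) = (0, -4.81×10⁻¹⁵, 4.56×10⁻¹⁵) N.

F ≈ (0, -4.81×10⁻¹⁵, 4.56×10⁻¹⁵) N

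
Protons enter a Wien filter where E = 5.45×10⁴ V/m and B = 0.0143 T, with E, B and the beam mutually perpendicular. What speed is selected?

Straight-line motion ⇒ electric and magnetic forces cancel, so E = vB.
v = E/B = 5.45×10⁴/0.0143 = 3.81×10⁶ m/s.

v = 3.81×10⁶ m/s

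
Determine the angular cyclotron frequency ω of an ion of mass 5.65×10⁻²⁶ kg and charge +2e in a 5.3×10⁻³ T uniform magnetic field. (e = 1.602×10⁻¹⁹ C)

ω ≈ 3.0×10⁴ rad/s

ω = |q|B/m.
ω = (3.204×10⁻¹⁹)(5.3×10⁻³)/5.65×10⁻²⁶ ≈ 3.0×10⁴ rad/s.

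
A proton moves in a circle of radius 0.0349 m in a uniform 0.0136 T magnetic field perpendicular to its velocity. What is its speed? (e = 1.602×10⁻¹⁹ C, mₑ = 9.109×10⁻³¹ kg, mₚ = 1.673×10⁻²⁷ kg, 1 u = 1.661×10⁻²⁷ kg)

v ≈ 4.54×10⁴ m/s

From |q|vB = mv²/r, v = |q|Br/m.
v = (1.602×10⁻¹⁹)(0.0136)(0.0349)/1.673×10⁻²⁷ ≈ 4.54×10⁴ m/s.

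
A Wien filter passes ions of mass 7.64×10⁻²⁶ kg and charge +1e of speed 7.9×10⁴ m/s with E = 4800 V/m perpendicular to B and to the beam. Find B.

B = 0.061 T

Balance of forces in the selector: qE = qvB ⇒ B = E/v.
B = 4800/7.9×10⁴ = 0.061 T.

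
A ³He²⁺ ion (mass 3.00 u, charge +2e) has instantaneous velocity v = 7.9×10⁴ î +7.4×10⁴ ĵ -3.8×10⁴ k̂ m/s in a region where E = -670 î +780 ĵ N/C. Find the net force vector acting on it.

Only an electric field acts, so F = qE = (3.204×10⁻¹⁹ C)·(-670, 780, 0) = (-2.15×10⁻¹⁶, 2.50×10⁻¹⁶, 0) N.

F ≈ (-2.15×10⁻¹⁶, 2.50×10⁻¹⁶, 0) N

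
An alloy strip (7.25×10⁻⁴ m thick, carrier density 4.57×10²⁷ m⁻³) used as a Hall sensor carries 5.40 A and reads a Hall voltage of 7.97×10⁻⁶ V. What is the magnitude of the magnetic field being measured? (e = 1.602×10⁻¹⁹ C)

From V_H = IB/(n e t), B = V_H n e t / I.
B = (7.97×10⁻⁶)(4.57×10²⁷)(1.602×10⁻¹⁹)(7.25×10⁻⁴)/5.40 ≈ 0.783 T.

B ≈ 0.783 T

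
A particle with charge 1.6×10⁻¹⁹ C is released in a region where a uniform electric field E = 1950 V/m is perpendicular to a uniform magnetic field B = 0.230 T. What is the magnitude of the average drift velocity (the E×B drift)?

v_d ≈ 8480 m/s

The E×B drift speed is v_d = E/B.
v_d = 1950/0.230 = 8480 m/s.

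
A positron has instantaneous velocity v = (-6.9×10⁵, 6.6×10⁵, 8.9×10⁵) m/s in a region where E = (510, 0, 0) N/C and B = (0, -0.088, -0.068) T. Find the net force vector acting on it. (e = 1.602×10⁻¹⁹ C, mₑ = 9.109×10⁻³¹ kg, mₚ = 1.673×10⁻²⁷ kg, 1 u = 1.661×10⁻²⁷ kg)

v×B = (3.34×10⁴, -4.69×10⁴, 6.07×10⁴) N/C.
E + v×B = (3.40×10⁴, -4.69×10⁴, 6.07×10⁴) N/C.
F = q(E + v×B) = (1.602×10⁻¹⁹ C)·(3.40×10⁴, -4.69×10⁴, 6.07×10⁴) = (5.44×10⁻¹⁵, -7.52×10⁻¹⁵, 9.73×10⁻¹⁵) N.

F ≈ (5.44×10⁻¹⁵, -7.52×10⁻¹⁵, 9.73×10⁻¹⁵) N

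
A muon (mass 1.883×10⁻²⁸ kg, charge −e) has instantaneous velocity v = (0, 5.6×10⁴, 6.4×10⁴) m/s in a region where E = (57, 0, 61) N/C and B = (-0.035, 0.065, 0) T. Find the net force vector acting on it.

v×B = (-4160, -2240, 1960) N/C.
E + v×B = (-4100, -2240, 2020) N/C.
F = q(E + v×B) = (−1.602×10⁻¹⁹ C)·(-4100, -2240, 2020) = (6.57×10⁻¹⁶, 3.59×10⁻¹⁶, -3.24×10⁻¹⁶) N.

F ≈ (6.57×10⁻¹⁶, 3.59×10⁻¹⁶, -3.24×10⁻¹⁶) N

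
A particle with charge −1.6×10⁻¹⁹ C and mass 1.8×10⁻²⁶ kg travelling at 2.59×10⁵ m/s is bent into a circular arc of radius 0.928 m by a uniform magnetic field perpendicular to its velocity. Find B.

From |q|vB = mv²/r, B = mv/(|q|r).
B = (1.8×10⁻²⁶)(2.59×10⁵)/((1.6×10⁻¹⁹)(0.928)) ≈ 0.0314 T.

B ≈ 0.0314 T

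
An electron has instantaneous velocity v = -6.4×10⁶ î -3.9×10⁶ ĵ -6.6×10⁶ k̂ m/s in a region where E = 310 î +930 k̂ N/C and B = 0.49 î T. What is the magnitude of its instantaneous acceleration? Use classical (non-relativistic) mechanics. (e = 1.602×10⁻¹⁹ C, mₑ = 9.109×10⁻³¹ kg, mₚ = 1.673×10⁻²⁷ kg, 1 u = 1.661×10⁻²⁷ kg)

|a| ≈ 6.61×10¹⁷ m/s²

v×B = (0, -3.23×10⁶, 1.91×10⁶) N/C.
E + v×B = (310, -3.23×10⁶, 1.91×10⁶) N/C.
F = q(E + v×B) = (−1.602×10⁻¹⁹ C)·(310, -3.23×10⁶, 1.91×10⁶) = (-4.97×10⁻¹⁷, 5.18×10⁻¹³, -3.06×10⁻¹³) N.
|a| = |F|/m = 6.019×10⁻¹³/9.109×10⁻³¹ ≈ 6.61×10¹⁷ m/s².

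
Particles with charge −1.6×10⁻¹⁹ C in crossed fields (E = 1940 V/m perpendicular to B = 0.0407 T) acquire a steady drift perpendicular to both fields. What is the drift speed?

The E×B drift speed is v_d = E/B.
v_d = 1940/0.0407 = 4.77×10⁴ m/s.

v_d ≈ 4.77×10⁴ m/s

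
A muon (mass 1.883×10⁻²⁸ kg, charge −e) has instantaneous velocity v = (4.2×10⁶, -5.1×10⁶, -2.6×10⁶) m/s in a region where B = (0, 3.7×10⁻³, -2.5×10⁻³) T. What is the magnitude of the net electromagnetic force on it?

|F| ≈ 4.68×10⁻¹⁵ N

v×B = (2.24×10⁴, 1.05×10⁴, 1.55×10⁴) N/C.
F = q v×B = (−1.602×10⁻¹⁹ C)·(2.24×10⁴, 1.05×10⁴, 1.55×10⁴) = (-3.58×10⁻¹⁵, -1.68×10⁻¹⁵, -2.49×10⁻¹⁵) N.
|F| = 4.68×10⁻¹⁵ N.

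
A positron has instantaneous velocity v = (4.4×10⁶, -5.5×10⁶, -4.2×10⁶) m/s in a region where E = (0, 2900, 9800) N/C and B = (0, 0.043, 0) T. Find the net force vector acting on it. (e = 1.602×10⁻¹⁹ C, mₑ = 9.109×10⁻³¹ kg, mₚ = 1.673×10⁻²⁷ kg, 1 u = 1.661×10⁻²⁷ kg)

v×B = (1.81×10⁵, 0, 1.89×10⁵) N/C.
E + v×B = (1.81×10⁵, 2900, 1.99×10⁵) N/C.
F = q(E + v×B) = (1.602×10⁻¹⁹ C)·(1.81×10⁵, 2900, 1.99×10⁵) = (2.89×10⁻¹⁴, 4.65×10⁻¹⁶, 3.19×10⁻¹⁴) N.

F ≈ (2.89×10⁻¹⁴, 4.65×10⁻¹⁶, 3.19×10⁻¹⁴) N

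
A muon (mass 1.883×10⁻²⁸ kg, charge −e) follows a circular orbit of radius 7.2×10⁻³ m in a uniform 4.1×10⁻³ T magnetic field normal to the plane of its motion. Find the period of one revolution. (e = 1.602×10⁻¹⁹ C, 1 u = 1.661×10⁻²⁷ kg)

T ≈ 1.8×10⁻⁶ s

The cyclotron period depends only on m, q, B: T = 2πm/(|q|B).
T = 2π(1.883×10⁻²⁸)/((1.602×10⁻¹⁹)(4.1×10⁻³)) ≈ 1.8×10⁻⁶ s.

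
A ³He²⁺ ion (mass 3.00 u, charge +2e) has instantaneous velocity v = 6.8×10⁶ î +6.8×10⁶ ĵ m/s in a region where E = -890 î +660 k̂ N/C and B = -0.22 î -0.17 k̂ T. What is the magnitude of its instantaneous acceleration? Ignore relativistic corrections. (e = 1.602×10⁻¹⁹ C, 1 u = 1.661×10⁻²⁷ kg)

|a| ≈ 1.43×10¹⁴ m/s²

v×B = (-1.16×10⁶, 1.16×10⁶, 1.50×10⁶) N/C.
E + v×B = (-1.16×10⁶, 1.16×10⁶, 1.50×10⁶) N/C.
F = q(E + v×B) = (3.204×10⁻¹⁹ C)·(-1.16×10⁶, 1.16×10⁶, 1.50×10⁶) = (-3.71×10⁻¹³, 3.70×10⁻¹³, 4.80×10⁻¹³) N.
|a| = |F|/m = 7.103×10⁻¹³/4.983×10⁻²⁷ ≈ 1.43×10¹⁴ m/s².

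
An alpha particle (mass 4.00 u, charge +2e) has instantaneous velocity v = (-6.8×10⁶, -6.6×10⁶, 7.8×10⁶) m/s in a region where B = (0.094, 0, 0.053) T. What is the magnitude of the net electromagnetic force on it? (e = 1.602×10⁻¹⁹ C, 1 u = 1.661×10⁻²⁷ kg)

v×B = (-3.50×10⁵, 1.09×10⁶, 6.20×10⁵) N/C.
F = q v×B = (3.204×10⁻¹⁹ C)·(-3.50×10⁵, 1.09×10⁶, 6.20×10⁵) = (-1.12×10⁻¹³, 3.50×10⁻¹³, 1.99×10⁻¹³) N.
|F| = 4.18×10⁻¹³ N.

|F| ≈ 4.18×10⁻¹³ N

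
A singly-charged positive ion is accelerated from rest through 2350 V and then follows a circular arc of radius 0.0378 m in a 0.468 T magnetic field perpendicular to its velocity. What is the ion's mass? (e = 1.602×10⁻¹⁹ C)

Combine |q|V = ½mv² and r = mv/(|q|B): eliminate v to get m = qB²r²/(2V).
m = (1.602×10⁻¹⁹)(0.468)²(0.0378)²/(2·2350) ≈ 1.07×10⁻²⁶ kg.

m ≈ 1.07×10⁻²⁶ kg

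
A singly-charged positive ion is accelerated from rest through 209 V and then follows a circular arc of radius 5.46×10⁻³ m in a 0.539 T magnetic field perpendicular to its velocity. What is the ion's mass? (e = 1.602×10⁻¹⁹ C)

m ≈ 3.32×10⁻²⁷ kg

Combine |q|V = ½mv² and r = mv/(|q|B): eliminate v to get m = qB²r²/(2V).
m = (1.602×10⁻¹⁹)(0.539)²(5.46×10⁻³)²/(2·209) ≈ 3.32×10⁻²⁷ kg.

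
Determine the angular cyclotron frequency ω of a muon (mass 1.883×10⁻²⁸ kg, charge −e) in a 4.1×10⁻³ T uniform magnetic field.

ω = |q|B/m.
ω = (1.602×10⁻¹⁹)(4.1×10⁻³)/1.883×10⁻²⁸ ≈ 3.5×10⁶ rad/s.

ω ≈ 3.5×10⁶ rad/s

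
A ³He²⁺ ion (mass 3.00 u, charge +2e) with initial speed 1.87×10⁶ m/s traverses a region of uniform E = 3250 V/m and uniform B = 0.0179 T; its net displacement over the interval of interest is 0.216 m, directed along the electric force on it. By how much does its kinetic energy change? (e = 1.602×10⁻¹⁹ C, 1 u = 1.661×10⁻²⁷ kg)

ΔKE ≈ 2.25×10⁻¹⁶ J

The magnetic force is always ⟂ v and does no work; only the electric force changes KE.
ΔKE = F_E · d = |q|E d = (3.204×10⁻¹⁹)(3250)(0.216) ≈ 2.25×10⁻¹⁶ J.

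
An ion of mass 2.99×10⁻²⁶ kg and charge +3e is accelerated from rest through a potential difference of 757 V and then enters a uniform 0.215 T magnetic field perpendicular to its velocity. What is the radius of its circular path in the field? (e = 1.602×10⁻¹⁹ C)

Acceleration: |q|V = ½mv² ⇒ v = √(2|q|V/m) = √(2·4.806×10⁻¹⁹·757/2.99×10⁻²⁶) ≈ 1.560×10⁵ m/s.
In the field: r = mv/(|q|B) = (2.99×10⁻²⁶)(1.560×10⁵)/((4.806×10⁻¹⁹)(0.215)) ≈ 0.0451 m.

r ≈ 0.0451 m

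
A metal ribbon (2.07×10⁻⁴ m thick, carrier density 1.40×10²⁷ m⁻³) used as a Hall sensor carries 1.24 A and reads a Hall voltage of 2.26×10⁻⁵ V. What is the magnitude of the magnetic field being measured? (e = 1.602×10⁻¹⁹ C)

B ≈ 0.846 T

From V_H = IB/(n e t), B = V_H n e t / I.
B = (2.26×10⁻⁵)(1.40×10²⁷)(1.602×10⁻¹⁹)(2.07×10⁻⁴)/1.24 ≈ 0.846 T.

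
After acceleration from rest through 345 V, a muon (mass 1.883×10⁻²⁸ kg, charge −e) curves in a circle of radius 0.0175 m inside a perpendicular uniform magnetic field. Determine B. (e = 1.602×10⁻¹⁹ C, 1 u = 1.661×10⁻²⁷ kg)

v = √(2|q|V/m) = √(2·1.602×10⁻¹⁹·345/1.883×10⁻²⁸) ≈ 7.662×10⁵ m/s.
B = mv/(|q|r) = (1.883×10⁻²⁸)(7.662×10⁵)/((1.602×10⁻¹⁹)(0.0175)) ≈ 0.0515 T.

B ≈ 0.0515 T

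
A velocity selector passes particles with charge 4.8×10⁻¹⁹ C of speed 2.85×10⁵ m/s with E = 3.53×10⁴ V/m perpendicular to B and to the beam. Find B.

B = 0.124 T

Balance of forces in the selector: qE = qvB ⇒ B = E/v.
B = 3.53×10⁴/2.85×10⁵ = 0.124 T.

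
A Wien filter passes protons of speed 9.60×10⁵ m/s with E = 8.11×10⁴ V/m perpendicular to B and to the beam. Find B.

B = 0.0845 T

Balance of forces in the selector: qE = qvB ⇒ B = E/v.
B = 8.11×10⁴/9.60×10⁵ = 0.0845 T.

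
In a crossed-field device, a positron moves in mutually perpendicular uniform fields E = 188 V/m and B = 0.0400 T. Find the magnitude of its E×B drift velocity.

v_d ≈ 4700 m/s

The E×B drift speed is v_d = E/B.
v_d = 188/0.0400 = 4700 m/s.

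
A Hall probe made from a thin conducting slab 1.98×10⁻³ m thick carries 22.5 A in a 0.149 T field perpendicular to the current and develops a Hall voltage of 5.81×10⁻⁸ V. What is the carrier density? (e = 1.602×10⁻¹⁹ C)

From V_H = IB/(n e t), n = IB/(V_H e t).
n = (22.5)(0.149)/((5.81×10⁻⁸)(1.602×10⁻¹⁹)(1.98×10⁻³)) ≈ 1.82×10²⁹ m⁻³.

n ≈ 1.82×10²⁹ m⁻³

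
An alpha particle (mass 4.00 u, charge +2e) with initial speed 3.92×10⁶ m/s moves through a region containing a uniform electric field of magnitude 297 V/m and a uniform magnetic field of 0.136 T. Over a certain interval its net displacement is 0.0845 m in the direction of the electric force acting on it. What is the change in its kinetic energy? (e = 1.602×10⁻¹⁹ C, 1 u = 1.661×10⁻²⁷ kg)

The magnetic force is always ⟂ v and does no work; only the electric force changes KE.
ΔKE = F_E · d = |q|E d = (3.204×10⁻¹⁹)(297)(0.0845) ≈ 8.04×10⁻¹⁸ J.

ΔKE ≈ 8.04×10⁻¹⁸ J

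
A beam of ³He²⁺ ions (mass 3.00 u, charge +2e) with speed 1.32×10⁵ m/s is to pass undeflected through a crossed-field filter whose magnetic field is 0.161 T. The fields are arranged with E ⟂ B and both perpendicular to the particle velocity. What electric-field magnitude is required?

E = 2.13×10⁴ V/m

For straight-line motion qE = qvB, so E = vB.
E = 1.32×10⁵ × 0.161 = 2.13×10⁴ V/m.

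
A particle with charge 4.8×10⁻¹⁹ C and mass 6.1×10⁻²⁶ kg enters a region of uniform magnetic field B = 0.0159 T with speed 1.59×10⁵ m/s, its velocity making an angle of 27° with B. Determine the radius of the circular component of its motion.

v⊥ = v sinθ = 1.59×10⁵·sin27° ≈ 7.218×10⁴ m/s.
r = m v⊥/(|q|B) = (6.1×10⁻²⁶)(7.218×10⁴)/((4.8×10⁻¹⁹)(0.0159)) ≈ 0.577 m.

r ≈ 0.577 m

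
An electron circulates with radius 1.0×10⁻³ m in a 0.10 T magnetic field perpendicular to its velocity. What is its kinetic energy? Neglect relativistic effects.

KE ≈ 1.4×10⁻¹⁶ J

v = |q|Br/m, then KE = ½mv² = (qBr)²/(2m).
v = (1.602×10⁻¹⁹)(0.10)(1.0×10⁻³)/9.109×10⁻³¹ ≈ 1.759×10⁷ m/s.
KE = ½(9.109×10⁻³¹)(1.759×10⁷)² ≈ 1.4×10⁻¹⁶ J.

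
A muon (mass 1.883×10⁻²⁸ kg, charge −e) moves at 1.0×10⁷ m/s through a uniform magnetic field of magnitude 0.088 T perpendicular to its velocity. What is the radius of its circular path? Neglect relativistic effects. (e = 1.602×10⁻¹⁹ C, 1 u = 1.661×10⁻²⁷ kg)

r ≈ 0.13 m

The magnetic force provides the centripetal force: |q|vB = mv²/r.
r = mv/(|q|B) = (1.883×10⁻²⁸)(1.0×10⁷)/((1.602×10⁻¹⁹)(0.088)) ≈ 0.13 m.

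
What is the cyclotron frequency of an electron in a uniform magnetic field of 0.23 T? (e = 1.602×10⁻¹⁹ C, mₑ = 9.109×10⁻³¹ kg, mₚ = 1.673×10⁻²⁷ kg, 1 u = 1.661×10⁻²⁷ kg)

f ≈ 6.4×10⁹ Hz

f = |q|B/(2πm).
f = (1.602×10⁻¹⁹)(0.23)/(2π·9.109×10⁻³¹) ≈ 6.4×10⁹ Hz.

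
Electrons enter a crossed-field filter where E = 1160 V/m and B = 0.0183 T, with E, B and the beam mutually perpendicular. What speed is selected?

v = 6.34×10⁴ m/s

Zero net Lorentz force requires |qE| = |q v×B|, i.e. E = vB.
v = E/B = 1160/0.0183 = 6.34×10⁴ m/s.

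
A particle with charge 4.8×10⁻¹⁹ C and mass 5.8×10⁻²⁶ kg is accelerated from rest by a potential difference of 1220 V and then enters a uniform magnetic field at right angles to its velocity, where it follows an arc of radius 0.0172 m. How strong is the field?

v = √(2|q|V/m) = √(2·4.8×10⁻¹⁹·1220/5.8×10⁻²⁶) ≈ 1.421×10⁵ m/s.
B = mv/(|q|r) = (5.8×10⁻²⁶)(1.421×10⁵)/((4.8×10⁻¹⁹)(0.0172)) ≈ 0.998 T.

B ≈ 0.998 T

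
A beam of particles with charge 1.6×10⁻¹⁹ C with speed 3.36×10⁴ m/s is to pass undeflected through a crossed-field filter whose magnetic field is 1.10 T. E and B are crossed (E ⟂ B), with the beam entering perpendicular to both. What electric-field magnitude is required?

E = 3.70×10⁴ V/m

For straight-line motion qE = qvB, so E = vB.
E = 3.36×10⁴ × 1.10 = 3.70×10⁴ V/m.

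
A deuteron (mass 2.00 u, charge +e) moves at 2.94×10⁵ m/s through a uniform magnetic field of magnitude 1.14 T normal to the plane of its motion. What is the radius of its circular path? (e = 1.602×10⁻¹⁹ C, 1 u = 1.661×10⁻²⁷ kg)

The magnetic force provides the centripetal force: |q|vB = mv²/r.
r = mv/(|q|B) = (3.322×10⁻²⁷)(2.94×10⁵)/((1.602×10⁻¹⁹)(1.14)) ≈ 5.35×10⁻³ m.

r ≈ 5.35×10⁻³ m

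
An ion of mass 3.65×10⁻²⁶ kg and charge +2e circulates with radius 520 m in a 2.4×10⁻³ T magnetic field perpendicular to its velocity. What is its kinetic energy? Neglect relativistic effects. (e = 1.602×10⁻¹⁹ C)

v = |q|Br/m, then KE = ½mv² = (qBr)²/(2m).
v = (3.204×10⁻¹⁹)(2.4×10⁻³)(520)/3.65×10⁻²⁶ ≈ 1.096×10⁷ m/s.
KE = ½(3.65×10⁻²⁶)(1.096×10⁷)² ≈ 2.2×10⁻¹² J.

KE ≈ 2.2×10⁻¹² J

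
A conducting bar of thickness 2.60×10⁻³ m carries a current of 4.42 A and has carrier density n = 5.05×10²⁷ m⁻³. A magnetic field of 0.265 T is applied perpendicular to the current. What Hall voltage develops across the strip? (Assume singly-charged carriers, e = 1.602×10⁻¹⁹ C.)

V_H ≈ 5.57×10⁻⁷ V

V_H = IB/(n e t).
V_H = (4.42)(0.265)/((5.05×10²⁷)(1.602×10⁻¹⁹)(2.60×10⁻³)) ≈ 5.57×10⁻⁷ V.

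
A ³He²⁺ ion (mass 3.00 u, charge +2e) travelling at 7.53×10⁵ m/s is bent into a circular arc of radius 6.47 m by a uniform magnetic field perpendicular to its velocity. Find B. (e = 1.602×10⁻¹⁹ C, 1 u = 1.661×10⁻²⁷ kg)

B ≈ 1.81×10⁻³ T

From |q|vB = mv²/r, B = mv/(|q|r).
B = (4.983×10⁻²⁷)(7.53×10⁵)/((3.204×10⁻¹⁹)(6.47)) ≈ 1.81×10⁻³ T.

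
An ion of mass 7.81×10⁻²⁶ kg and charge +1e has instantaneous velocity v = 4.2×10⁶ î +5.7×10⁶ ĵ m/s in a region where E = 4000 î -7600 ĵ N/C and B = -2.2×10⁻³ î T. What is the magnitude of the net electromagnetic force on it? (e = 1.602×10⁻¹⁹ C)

v×B = (0, 0, 1.25×10⁴) N/C.
E + v×B = (4000, -7600, 1.25×10⁴) N/C.
F = q(E + v×B) = (1.602×10⁻¹⁹ C)·(4000, -7600, 1.25×10⁴) = (6.41×10⁻¹⁶, -1.22×10⁻¹⁵, 2.01×10⁻¹⁵) N.
|F| = 2.43×10⁻¹⁵ N.

|F| ≈ 2.43×10⁻¹⁵ N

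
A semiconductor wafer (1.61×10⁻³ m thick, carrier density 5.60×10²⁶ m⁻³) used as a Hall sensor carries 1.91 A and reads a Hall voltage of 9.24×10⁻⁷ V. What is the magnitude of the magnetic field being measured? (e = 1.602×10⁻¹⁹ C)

From V_H = IB/(n e t), B = V_H n e t / I.
B = (9.24×10⁻⁷)(5.60×10²⁶)(1.602×10⁻¹⁹)(1.61×10⁻³)/1.91 ≈ 0.0699 T.

B ≈ 0.0699 T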